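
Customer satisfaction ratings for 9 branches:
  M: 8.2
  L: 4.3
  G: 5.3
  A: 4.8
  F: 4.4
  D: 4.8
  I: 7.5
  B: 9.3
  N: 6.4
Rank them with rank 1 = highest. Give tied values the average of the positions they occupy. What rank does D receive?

Sorted (descending): 9.3, 8.2, 7.5, 6.4, 5.3, 4.8, 4.8, 4.4, 4.3
The 2 values of 4.8 occupy positions 6–7 → average rank (6+7)/2 = 6.5.
D has value 4.8 → rank 6.5.

6.5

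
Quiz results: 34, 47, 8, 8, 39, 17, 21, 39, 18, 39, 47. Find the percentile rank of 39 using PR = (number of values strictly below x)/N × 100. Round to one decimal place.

54.5

N = 11.
Strictly below 39: 6. Equal to 39: 3.
PR = 6/11 × 100 = 54.5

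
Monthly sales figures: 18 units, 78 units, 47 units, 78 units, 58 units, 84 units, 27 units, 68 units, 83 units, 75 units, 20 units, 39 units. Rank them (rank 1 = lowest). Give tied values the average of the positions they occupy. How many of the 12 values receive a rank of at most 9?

Sorted (ascending): 18, 20, 27, 39, 47, 58, 68, 75, 78, 78, 83, 84
The 2 values of 78 occupy positions 9–10 → average rank (9+10)/2 = 9.5.
Ranks ≤ 9: {1, 2, 3, 4, 5, 6, 7, 8} → 8 values.

8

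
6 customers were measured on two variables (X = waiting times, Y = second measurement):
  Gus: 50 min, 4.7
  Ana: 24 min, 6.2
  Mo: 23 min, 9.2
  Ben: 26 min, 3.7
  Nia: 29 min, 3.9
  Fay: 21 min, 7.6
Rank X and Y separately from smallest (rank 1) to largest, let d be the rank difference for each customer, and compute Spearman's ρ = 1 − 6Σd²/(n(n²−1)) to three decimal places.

-0.714

Ranks of variable 1: 6, 3, 2, 4, 5, 1
Ranks of variable 2: 3, 4, 6, 1, 2, 5
d = r₁ − r₂: 3, -1, -4, 3, 3, -4
d²: 9, 1, 16, 9, 9, 16; Σd² = 60
ρ = 1 − 6·60/(6·35) = 1 − 360/210 = -0.714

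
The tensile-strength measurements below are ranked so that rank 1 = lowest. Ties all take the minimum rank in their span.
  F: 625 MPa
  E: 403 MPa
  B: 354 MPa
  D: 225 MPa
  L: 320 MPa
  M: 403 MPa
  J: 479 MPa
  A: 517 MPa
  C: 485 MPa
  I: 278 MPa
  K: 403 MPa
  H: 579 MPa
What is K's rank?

Sorted (ascending): 225, 278, 320, 354, 403, 403, 403, 479, 485, 517, 579, 625
The 3 values of 403 occupy positions 5–7 → each gets rank 5.
K has value 403 MPa → rank 5.

5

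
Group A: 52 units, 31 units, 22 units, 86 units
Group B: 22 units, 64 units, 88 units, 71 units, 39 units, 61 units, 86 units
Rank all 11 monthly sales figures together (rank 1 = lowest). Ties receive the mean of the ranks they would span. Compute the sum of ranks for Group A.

Sorted (ascending): 22, 22, 31, 39, 52, 61, 64, 71, 86, 86, 88
The 2 values of 22 occupy positions 1–2 → average rank (1+2)/2 = 1.5.
The 2 values of 86 occupy positions 9–10 → average rank (9+10)/2 = 9.5.
Group A values → pooled ranks: 52→5, 31→3, 22→1.5, 86→9.5
Rank sum = 5 + 3 + 1.5 + 9.5 = 19

19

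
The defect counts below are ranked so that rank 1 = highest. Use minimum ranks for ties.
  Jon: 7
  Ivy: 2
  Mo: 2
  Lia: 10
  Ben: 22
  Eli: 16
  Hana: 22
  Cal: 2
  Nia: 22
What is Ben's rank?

1

Sorted (descending): 22, 22, 22, 16, 10, 7, 2, 2, 2
The 3 values of 22 occupy positions 1–3 → each gets rank 1.
The 3 values of 2 occupy positions 7–9 → each gets rank 7.
Ben has value 22 → rank 1.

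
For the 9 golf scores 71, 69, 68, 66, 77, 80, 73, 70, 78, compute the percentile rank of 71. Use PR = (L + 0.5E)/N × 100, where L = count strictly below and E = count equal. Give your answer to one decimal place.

N = 9.
Strictly below 71: 4. Equal to 71: 1.
PR = (4 + 0.5·1)/9 × 100 = 50.0

50.0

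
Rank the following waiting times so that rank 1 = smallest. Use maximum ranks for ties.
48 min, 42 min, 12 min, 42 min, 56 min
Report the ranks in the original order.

4, 3, 1, 3, 5

Sorted (ascending): 12, 42, 42, 48, 56
The 2 values of 42 occupy positions 2–3 → each gets rank 3.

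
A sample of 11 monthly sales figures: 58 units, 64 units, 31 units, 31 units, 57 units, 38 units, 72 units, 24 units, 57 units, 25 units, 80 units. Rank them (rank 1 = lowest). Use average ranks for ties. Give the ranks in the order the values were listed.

8, 9, 3.5, 3.5, 6.5, 5, 10, 1, 6.5, 2, 11

Sorted (ascending): 24, 25, 31, 31, 38, 57, 57, 58, 64, 72, 80
The 2 values of 31 occupy positions 3–4 → average rank (3+4)/2 = 3.5.
The 2 values of 57 occupy positions 6–7 → average rank (6+7)/2 = 6.5.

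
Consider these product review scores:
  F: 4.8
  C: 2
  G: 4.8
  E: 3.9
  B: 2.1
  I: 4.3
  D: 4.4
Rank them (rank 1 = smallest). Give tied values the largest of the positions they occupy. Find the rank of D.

Sorted (ascending): 2, 2.1, 3.9, 4.3, 4.4, 4.8, 4.8
The 2 values of 4.8 occupy positions 6–7 → each gets rank 7.
D has value 4.4 → rank 5.

5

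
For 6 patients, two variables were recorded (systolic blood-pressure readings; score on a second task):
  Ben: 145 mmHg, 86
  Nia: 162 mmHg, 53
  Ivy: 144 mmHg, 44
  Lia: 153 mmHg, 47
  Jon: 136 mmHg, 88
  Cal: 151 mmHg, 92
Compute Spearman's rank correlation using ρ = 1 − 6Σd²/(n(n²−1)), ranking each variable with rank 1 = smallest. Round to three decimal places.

Ranks of variable 1: 3, 6, 2, 5, 1, 4
Ranks of variable 2: 4, 3, 1, 2, 5, 6
d = r₁ − r₂: -1, 3, 1, 3, -4, -2
d²: 1, 9, 1, 9, 16, 4; Σd² = 40
ρ = 1 − 6·40/(6·35) = 1 − 240/210 = -0.143

-0.143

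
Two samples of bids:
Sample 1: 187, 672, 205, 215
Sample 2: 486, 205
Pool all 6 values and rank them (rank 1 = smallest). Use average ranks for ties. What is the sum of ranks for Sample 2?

Sorted (ascending): 187, 205, 205, 215, 486, 672
The 2 values of 205 occupy positions 2–3 → average rank (2+3)/2 = 2.5.
Sample 2 values → pooled ranks: 486→5, 205→2.5
Rank sum = 5 + 2.5 = 7.5

7.5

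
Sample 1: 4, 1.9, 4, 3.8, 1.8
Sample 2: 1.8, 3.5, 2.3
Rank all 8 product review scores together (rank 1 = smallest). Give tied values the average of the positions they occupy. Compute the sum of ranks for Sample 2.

10.5

Sorted (ascending): 1.8, 1.8, 1.9, 2.3, 3.5, 3.8, 4, 4
The 2 values of 1.8 occupy positions 1–2 → average rank (1+2)/2 = 1.5.
The 2 values of 4 occupy positions 7–8 → average rank (7+8)/2 = 7.5.
Sample 2 values → pooled ranks: 1.8→1.5, 3.5→5, 2.3→4
Rank sum = 1.5 + 5 + 4 = 10.5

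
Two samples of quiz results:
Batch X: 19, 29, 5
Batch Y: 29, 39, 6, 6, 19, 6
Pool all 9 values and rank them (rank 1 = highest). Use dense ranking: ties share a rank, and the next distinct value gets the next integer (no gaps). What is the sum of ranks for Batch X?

Sorted (descending): 39, 29, 29, 19, 19, 6, 6, 6, 5
The 2 values of 29 share dense rank 2.
The 2 values of 19 share dense rank 3.
The 3 values of 6 share dense rank 4.
Remaining distinct values take the next consecutive integers.
Batch X values → pooled ranks: 19→3, 29→2, 5→5
Rank sum = 3 + 2 + 5 = 10

10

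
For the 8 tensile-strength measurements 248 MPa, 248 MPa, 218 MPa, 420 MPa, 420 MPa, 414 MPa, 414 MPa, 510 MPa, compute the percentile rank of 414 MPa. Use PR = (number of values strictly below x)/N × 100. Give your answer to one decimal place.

37.5

N = 8.
Strictly below 414: 3. Equal to 414: 2.
PR = 3/8 × 100 = 37.5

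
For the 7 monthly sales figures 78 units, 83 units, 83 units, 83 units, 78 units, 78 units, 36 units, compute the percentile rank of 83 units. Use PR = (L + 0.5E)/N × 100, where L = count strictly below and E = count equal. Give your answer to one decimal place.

78.6

N = 7.
Strictly below 83: 4. Equal to 83: 3.
PR = (4 + 0.5·3)/7 × 100 = 78.6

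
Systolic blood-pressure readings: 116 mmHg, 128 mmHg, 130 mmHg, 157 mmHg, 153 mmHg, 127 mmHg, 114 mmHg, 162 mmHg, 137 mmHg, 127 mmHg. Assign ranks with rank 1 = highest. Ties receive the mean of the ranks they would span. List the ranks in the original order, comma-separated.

Sorted (descending): 162, 157, 153, 137, 130, 128, 127, 127, 116, 114
The 2 values of 127 occupy positions 7–8 → average rank (7+8)/2 = 7.5.

9, 6, 5, 2, 3, 7.5, 10, 1, 4, 7.5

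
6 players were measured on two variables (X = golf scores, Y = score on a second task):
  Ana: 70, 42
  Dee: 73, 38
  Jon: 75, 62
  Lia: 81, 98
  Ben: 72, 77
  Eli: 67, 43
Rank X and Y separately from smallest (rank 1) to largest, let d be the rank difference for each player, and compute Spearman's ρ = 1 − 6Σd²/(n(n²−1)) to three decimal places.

0.486

Ranks of variable 1: 2, 4, 5, 6, 3, 1
Ranks of variable 2: 2, 1, 4, 6, 5, 3
d = r₁ − r₂: 0, 3, 1, 0, -2, -2
d²: 0, 9, 1, 0, 4, 4; Σd² = 18
ρ = 1 − 6·18/(6·35) = 1 − 108/210 = 0.486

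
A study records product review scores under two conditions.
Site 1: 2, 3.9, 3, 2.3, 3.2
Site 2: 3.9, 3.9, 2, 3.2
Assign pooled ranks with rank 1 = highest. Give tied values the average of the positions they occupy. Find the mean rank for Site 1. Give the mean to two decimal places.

5.60

Sorted (descending): 3.9, 3.9, 3.9, 3.2, 3.2, 3, 2.3, 2, 2
The 3 values of 3.9 occupy positions 1–3 → average rank 2.
The 2 values of 3.2 occupy positions 4–5 → average rank (4+5)/2 = 4.5.
The 2 values of 2 occupy positions 8–9 → average rank (8+9)/2 = 8.5.
Site 1 values → pooled ranks: 2→8.5, 3.9→2, 3→6, 2.3→7, 3.2→4.5
Mean rank = (8.5 + 2 + 6 + 7 + 4.5) / 5 = 5.60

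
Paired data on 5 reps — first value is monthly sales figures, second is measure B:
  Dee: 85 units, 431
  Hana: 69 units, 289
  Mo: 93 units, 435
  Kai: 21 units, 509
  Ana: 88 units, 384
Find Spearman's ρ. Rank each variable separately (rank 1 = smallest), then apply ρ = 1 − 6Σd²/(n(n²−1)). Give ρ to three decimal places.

Ranks of variable 1: 3, 2, 5, 1, 4
Ranks of variable 2: 3, 1, 4, 5, 2
d = r₁ − r₂: 0, 1, 1, -4, 2
d²: 0, 1, 1, 16, 4; Σd² = 22
ρ = 1 − 6·22/(5·24) = 1 − 132/120 = -0.100

-0.100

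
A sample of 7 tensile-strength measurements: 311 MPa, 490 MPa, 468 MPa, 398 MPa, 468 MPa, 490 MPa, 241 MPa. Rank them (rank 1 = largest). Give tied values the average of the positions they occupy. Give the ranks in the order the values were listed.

Sorted (descending): 490, 490, 468, 468, 398, 311, 241
The 2 values of 490 occupy positions 1–2 → average rank (1+2)/2 = 1.5.
The 2 values of 468 occupy positions 3–4 → average rank (3+4)/2 = 3.5.

6, 1.5, 3.5, 5, 3.5, 1.5, 7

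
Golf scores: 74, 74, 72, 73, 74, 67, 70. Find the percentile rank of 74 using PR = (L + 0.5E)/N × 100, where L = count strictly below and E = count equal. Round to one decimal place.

N = 7.
Strictly below 74: 4. Equal to 74: 3.
PR = (4 + 0.5·3)/7 × 100 = 78.6

78.6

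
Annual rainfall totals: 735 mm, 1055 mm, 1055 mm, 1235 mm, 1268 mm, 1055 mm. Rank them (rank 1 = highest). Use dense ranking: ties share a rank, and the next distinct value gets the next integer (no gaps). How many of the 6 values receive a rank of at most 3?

Sorted (descending): 1268, 1235, 1055, 1055, 1055, 735
The 3 values of 1055 share dense rank 3.
Remaining distinct values take the next consecutive integers.
Ranks ≤ 3: {1, 2, 3, 3, 3} → 5 values.

5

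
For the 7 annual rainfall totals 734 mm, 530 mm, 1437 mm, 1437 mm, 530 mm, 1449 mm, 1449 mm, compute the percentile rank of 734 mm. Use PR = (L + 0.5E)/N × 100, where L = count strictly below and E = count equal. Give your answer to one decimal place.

35.7

N = 7.
Strictly below 734: 2. Equal to 734: 1.
PR = (2 + 0.5·1)/7 × 100 = 35.7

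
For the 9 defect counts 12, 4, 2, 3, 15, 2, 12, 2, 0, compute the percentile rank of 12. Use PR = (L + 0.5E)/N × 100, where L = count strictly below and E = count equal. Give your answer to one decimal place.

77.8

N = 9.
Strictly below 12: 6. Equal to 12: 2.
PR = (6 + 0.5·2)/9 × 100 = 77.8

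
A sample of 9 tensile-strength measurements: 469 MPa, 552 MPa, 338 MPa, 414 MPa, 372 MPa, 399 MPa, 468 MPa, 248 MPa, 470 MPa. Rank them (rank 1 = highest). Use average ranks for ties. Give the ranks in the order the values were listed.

3, 1, 8, 5, 7, 6, 4, 9, 2

Sorted (descending): 552, 470, 469, 468, 414, 399, 372, 338, 248
No ties — each value takes its position as its rank.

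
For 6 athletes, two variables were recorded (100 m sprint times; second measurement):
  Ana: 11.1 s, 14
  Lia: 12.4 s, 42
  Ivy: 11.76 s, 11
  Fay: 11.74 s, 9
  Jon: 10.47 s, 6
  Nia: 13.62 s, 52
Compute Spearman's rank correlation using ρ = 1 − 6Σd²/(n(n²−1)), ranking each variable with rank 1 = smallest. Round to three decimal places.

Ranks of variable 1: 2, 5, 4, 3, 1, 6
Ranks of variable 2: 4, 5, 3, 2, 1, 6
d = r₁ − r₂: -2, 0, 1, 1, 0, 0
d²: 4, 0, 1, 1, 0, 0; Σd² = 6
ρ = 1 − 6·6/(6·35) = 1 − 36/210 = 0.829

0.829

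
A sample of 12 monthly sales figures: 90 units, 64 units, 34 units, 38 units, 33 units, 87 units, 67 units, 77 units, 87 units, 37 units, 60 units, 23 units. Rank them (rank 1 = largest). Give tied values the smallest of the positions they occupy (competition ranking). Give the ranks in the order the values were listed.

Sorted (descending): 90, 87, 87, 77, 67, 64, 60, 38, 37, 34, 33, 23
The 2 values of 87 occupy positions 2–3 → each gets rank 2.

1, 6, 10, 8, 11, 2, 5, 4, 2, 9, 7, 12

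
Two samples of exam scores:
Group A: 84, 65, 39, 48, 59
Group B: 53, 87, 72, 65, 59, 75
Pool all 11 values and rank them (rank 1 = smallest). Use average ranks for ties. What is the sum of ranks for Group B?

42

Sorted (ascending): 39, 48, 53, 59, 59, 65, 65, 72, 75, 84, 87
The 2 values of 59 occupy positions 4–5 → average rank (4+5)/2 = 4.5.
The 2 values of 65 occupy positions 6–7 → average rank (6+7)/2 = 6.5.
Group B values → pooled ranks: 53→3, 87→11, 72→8, 65→6.5, 59→4.5, 75→9
Rank sum = 3 + 11 + 8 + 6.5 + 4.5 + 9 = 42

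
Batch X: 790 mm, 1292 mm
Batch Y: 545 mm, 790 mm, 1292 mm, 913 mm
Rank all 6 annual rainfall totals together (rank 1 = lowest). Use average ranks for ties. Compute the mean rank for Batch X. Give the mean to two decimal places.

4.00

Sorted (ascending): 545, 790, 790, 913, 1292, 1292
The 2 values of 790 occupy positions 2–3 → average rank (2+3)/2 = 2.5.
The 2 values of 1292 occupy positions 5–6 → average rank (5+6)/2 = 5.5.
Batch X values → pooled ranks: 790→2.5, 1292→5.5
Mean rank = (2.5 + 5.5) / 2 = 4.00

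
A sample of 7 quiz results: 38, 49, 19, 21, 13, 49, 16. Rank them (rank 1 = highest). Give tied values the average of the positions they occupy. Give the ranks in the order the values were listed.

Sorted (descending): 49, 49, 38, 21, 19, 16, 13
The 2 values of 49 occupy positions 1–2 → average rank (1+2)/2 = 1.5.

3, 1.5, 5, 4, 7, 1.5, 6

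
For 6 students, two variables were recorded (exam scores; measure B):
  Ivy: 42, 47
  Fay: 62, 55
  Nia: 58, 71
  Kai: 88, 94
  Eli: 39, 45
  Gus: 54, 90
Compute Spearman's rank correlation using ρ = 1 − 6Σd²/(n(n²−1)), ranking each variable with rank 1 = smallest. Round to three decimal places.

0.771

Ranks of variable 1: 2, 5, 4, 6, 1, 3
Ranks of variable 2: 2, 3, 4, 6, 1, 5
d = r₁ − r₂: 0, 2, 0, 0, 0, -2
d²: 0, 4, 0, 0, 0, 4; Σd² = 8
ρ = 1 − 6·8/(6·35) = 1 − 48/210 = 0.771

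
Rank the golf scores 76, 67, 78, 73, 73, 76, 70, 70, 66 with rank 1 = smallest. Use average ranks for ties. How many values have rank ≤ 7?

Sorted (ascending): 66, 67, 70, 70, 73, 73, 76, 76, 78
The 2 values of 70 occupy positions 3–4 → average rank (3+4)/2 = 3.5.
The 2 values of 73 occupy positions 5–6 → average rank (5+6)/2 = 5.5.
The 2 values of 76 occupy positions 7–8 → average rank (7+8)/2 = 7.5.
Ranks ≤ 7: {1, 2, 3.5, 3.5, 5.5, 5.5} → 6 values.

6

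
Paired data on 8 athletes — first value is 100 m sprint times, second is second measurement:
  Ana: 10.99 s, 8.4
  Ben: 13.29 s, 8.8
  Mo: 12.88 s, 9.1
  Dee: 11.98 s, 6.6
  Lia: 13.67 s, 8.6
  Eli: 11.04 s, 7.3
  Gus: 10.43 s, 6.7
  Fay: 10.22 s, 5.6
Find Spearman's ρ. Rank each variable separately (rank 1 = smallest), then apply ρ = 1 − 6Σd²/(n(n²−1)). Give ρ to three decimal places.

0.738

Ranks of variable 1: 3, 7, 6, 5, 8, 4, 2, 1
Ranks of variable 2: 5, 7, 8, 2, 6, 4, 3, 1
d = r₁ − r₂: -2, 0, -2, 3, 2, 0, -1, 0
d²: 4, 0, 4, 9, 4, 0, 1, 0; Σd² = 22
ρ = 1 − 6·22/(8·63) = 1 − 132/504 = 0.738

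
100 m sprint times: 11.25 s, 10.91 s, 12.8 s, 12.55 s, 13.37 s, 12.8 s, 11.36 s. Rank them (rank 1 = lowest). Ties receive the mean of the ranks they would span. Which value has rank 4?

12.55

Sorted (ascending): 10.91, 11.25, 11.36, 12.55, 12.8, 12.8, 13.37
The 2 values of 12.8 occupy positions 5–6 → average rank (5+6)/2 = 5.5.
Rank 4 → value 12.55.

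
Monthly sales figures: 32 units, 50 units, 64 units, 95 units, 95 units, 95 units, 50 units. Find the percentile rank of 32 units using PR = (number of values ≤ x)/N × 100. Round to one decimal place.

14.3

N = 7.
Strictly below 32: 0. Equal to 32: 1.
PR = 1/7 × 100 = 14.3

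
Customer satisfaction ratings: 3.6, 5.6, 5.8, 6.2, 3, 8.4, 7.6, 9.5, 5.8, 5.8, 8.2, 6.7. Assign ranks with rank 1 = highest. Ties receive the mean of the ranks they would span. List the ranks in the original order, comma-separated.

Sorted (descending): 9.5, 8.4, 8.2, 7.6, 6.7, 6.2, 5.8, 5.8, 5.8, 5.6, 3.6, 3
The 3 values of 5.8 occupy positions 7–9 → average rank 8.

11, 10, 8, 6, 12, 2, 4, 1, 8, 8, 3, 5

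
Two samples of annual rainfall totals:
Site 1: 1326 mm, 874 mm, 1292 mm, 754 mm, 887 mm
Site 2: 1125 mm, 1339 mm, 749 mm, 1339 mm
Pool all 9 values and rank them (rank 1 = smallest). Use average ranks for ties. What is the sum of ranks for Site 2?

Sorted (ascending): 749, 754, 874, 887, 1125, 1292, 1326, 1339, 1339
The 2 values of 1339 occupy positions 8–9 → average rank (8+9)/2 = 8.5.
Site 2 values → pooled ranks: 1125→5, 1339→8.5, 749→1, 1339→8.5
Rank sum = 5 + 8.5 + 1 + 8.5 = 23

23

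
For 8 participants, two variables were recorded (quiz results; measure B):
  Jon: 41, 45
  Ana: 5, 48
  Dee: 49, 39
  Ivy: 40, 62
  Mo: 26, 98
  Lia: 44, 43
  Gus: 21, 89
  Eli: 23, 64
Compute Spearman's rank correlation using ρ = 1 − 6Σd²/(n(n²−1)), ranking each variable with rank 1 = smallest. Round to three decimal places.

Ranks of variable 1: 6, 1, 8, 5, 4, 7, 2, 3
Ranks of variable 2: 3, 4, 1, 5, 8, 2, 7, 6
d = r₁ − r₂: 3, -3, 7, 0, -4, 5, -5, -3
d²: 9, 9, 49, 0, 16, 25, 25, 9; Σd² = 142
ρ = 1 − 6·142/(8·63) = 1 − 852/504 = -0.690

-0.690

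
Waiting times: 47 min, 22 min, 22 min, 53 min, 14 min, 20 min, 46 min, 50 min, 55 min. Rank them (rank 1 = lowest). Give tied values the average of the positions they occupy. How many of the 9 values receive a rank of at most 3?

2

Sorted (ascending): 14, 20, 22, 22, 46, 47, 50, 53, 55
The 2 values of 22 occupy positions 3–4 → average rank (3+4)/2 = 3.5.
Ranks ≤ 3: {1, 2} → 2 values.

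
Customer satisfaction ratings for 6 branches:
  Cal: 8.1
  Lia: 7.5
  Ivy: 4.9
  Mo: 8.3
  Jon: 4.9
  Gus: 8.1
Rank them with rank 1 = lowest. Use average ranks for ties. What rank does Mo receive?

Sorted (ascending): 4.9, 4.9, 7.5, 8.1, 8.1, 8.3
The 2 values of 4.9 occupy positions 1–2 → average rank (1+2)/2 = 1.5.
The 2 values of 8.1 occupy positions 4–5 → average rank (4+5)/2 = 4.5.
Mo has value 8.3 → rank 6.

6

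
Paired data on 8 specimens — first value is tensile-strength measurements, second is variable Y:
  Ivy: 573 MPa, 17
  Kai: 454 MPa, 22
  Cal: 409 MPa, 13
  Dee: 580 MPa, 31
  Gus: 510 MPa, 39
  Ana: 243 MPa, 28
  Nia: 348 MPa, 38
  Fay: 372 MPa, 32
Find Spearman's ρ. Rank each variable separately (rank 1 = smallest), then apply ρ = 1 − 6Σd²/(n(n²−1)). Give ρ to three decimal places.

Ranks of variable 1: 7, 5, 4, 8, 6, 1, 2, 3
Ranks of variable 2: 2, 3, 1, 5, 8, 4, 7, 6
d = r₁ − r₂: 5, 2, 3, 3, -2, -3, -5, -3
d²: 25, 4, 9, 9, 4, 9, 25, 9; Σd² = 94
ρ = 1 − 6·94/(8·63) = 1 − 564/504 = -0.119

-0.119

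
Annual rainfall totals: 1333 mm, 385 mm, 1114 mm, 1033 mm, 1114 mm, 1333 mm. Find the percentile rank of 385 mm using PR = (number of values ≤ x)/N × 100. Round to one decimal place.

16.7

N = 6.
Strictly below 385: 0. Equal to 385: 1.
PR = 1/6 × 100 = 16.7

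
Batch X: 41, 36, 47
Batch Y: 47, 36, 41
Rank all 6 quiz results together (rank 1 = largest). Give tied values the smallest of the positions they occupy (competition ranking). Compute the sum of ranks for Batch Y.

9

Sorted (descending): 47, 47, 41, 41, 36, 36
The 2 values of 47 occupy positions 1–2 → each gets rank 1.
The 2 values of 41 occupy positions 3–4 → each gets rank 3.
The 2 values of 36 occupy positions 5–6 → each gets rank 5.
Batch Y values → pooled ranks: 47→1, 36→5, 41→3
Rank sum = 1 + 5 + 3 = 9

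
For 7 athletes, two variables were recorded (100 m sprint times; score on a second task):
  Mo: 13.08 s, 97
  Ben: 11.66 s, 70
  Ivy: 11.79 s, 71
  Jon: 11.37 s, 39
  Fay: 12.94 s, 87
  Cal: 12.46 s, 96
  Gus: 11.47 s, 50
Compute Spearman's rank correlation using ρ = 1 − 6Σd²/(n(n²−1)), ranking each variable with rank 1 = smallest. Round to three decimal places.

Ranks of variable 1: 7, 3, 4, 1, 6, 5, 2
Ranks of variable 2: 7, 3, 4, 1, 5, 6, 2
d = r₁ − r₂: 0, 0, 0, 0, 1, -1, 0
d²: 0, 0, 0, 0, 1, 1, 0; Σd² = 2
ρ = 1 − 6·2/(7·48) = 1 − 12/336 = 0.964

0.964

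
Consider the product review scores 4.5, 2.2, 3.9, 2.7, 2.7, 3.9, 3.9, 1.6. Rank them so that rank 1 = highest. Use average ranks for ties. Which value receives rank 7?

Sorted (descending): 4.5, 3.9, 3.9, 3.9, 2.7, 2.7, 2.2, 1.6
The 3 values of 3.9 occupy positions 2–4 → average rank 3.
The 2 values of 2.7 occupy positions 5–6 → average rank (5+6)/2 = 5.5.
Rank 7 → value 2.2.

2.2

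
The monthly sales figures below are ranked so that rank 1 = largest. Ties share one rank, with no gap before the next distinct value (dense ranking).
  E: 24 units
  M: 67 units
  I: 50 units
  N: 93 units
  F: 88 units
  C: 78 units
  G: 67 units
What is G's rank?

Sorted (descending): 93, 88, 78, 67, 67, 50, 24
The 2 values of 67 share dense rank 4.
Remaining distinct values take the next consecutive integers.
G has value 67 units → rank 4.

4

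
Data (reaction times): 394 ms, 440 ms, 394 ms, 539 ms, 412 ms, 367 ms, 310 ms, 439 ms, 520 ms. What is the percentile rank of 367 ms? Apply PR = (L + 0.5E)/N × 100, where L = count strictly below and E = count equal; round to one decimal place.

16.7

N = 9.
Strictly below 367: 1. Equal to 367: 1.
PR = (1 + 0.5·1)/9 × 100 = 16.7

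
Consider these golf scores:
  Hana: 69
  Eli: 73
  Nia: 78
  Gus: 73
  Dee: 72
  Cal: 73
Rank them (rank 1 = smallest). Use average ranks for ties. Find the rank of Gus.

Sorted (ascending): 69, 72, 73, 73, 73, 78
The 3 values of 73 occupy positions 3–5 → average rank 4.
Gus has value 73 → rank 4.

4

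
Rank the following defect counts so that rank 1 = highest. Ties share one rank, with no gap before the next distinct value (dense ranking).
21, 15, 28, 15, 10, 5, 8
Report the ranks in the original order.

2, 3, 1, 3, 4, 6, 5

Sorted (descending): 28, 21, 15, 15, 10, 8, 5
The 2 values of 15 share dense rank 3.
Remaining distinct values take the next consecutive integers.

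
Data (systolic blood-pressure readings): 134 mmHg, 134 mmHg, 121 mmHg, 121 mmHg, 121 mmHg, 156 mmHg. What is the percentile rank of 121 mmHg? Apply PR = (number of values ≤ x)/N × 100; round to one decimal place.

50.0

N = 6.
Strictly below 121: 0. Equal to 121: 3.
PR = 3/6 × 100 = 50.0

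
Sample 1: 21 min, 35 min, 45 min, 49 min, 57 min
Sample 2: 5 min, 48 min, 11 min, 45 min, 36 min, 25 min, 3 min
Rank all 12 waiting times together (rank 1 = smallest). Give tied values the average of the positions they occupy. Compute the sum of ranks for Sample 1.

41.5

Sorted (ascending): 3, 5, 11, 21, 25, 35, 36, 45, 45, 48, 49, 57
The 2 values of 45 occupy positions 8–9 → average rank (8+9)/2 = 8.5.
Sample 1 values → pooled ranks: 21→4, 35→6, 45→8.5, 49→11, 57→12
Rank sum = 4 + 6 + 8.5 + 11 + 12 = 41.5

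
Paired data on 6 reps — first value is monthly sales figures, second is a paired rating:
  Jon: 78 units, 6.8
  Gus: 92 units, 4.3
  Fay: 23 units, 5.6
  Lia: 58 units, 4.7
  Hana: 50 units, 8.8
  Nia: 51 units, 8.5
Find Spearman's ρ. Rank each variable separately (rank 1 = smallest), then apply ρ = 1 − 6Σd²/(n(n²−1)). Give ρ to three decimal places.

Ranks of variable 1: 5, 6, 1, 4, 2, 3
Ranks of variable 2: 4, 1, 3, 2, 6, 5
d = r₁ − r₂: 1, 5, -2, 2, -4, -2
d²: 1, 25, 4, 4, 16, 4; Σd² = 54
ρ = 1 − 6·54/(6·35) = 1 − 324/210 = -0.543

-0.543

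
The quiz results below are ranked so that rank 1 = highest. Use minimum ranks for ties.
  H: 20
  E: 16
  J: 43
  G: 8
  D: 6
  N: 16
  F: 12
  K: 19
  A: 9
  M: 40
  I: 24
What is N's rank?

Sorted (descending): 43, 40, 24, 20, 19, 16, 16, 12, 9, 8, 6
The 2 values of 16 occupy positions 6–7 → each gets rank 6.
N has value 16 → rank 6.

6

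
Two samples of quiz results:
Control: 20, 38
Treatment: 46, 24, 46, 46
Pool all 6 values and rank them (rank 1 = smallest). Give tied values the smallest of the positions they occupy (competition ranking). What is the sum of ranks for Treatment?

14

Sorted (ascending): 20, 24, 38, 46, 46, 46
The 3 values of 46 occupy positions 4–6 → each gets rank 4.
Treatment values → pooled ranks: 46→4, 24→2, 46→4, 46→4
Rank sum = 4 + 2 + 4 + 4 = 14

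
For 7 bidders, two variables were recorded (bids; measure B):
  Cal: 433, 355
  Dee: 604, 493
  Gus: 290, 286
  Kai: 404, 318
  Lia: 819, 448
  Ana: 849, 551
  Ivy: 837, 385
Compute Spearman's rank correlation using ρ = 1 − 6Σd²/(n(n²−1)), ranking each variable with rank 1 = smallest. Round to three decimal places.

Ranks of variable 1: 3, 4, 1, 2, 5, 7, 6
Ranks of variable 2: 3, 6, 1, 2, 5, 7, 4
d = r₁ − r₂: 0, -2, 0, 0, 0, 0, 2
d²: 0, 4, 0, 0, 0, 0, 4; Σd² = 8
ρ = 1 − 6·8/(7·48) = 1 − 48/336 = 0.857

0.857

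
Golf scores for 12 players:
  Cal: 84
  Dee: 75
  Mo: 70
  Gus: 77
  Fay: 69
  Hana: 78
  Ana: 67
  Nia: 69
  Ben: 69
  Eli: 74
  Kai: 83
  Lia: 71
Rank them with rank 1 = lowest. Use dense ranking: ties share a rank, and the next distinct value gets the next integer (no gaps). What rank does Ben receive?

Sorted (ascending): 67, 69, 69, 69, 70, 71, 74, 75, 77, 78, 83, 84
The 3 values of 69 share dense rank 2.
Remaining distinct values take the next consecutive integers.
Ben has value 69 → rank 2.

2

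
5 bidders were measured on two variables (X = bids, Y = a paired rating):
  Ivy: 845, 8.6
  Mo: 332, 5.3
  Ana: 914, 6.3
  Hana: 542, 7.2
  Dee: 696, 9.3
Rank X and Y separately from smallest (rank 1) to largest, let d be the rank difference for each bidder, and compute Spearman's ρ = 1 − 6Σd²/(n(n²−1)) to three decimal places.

Ranks of variable 1: 4, 1, 5, 2, 3
Ranks of variable 2: 4, 1, 2, 3, 5
d = r₁ − r₂: 0, 0, 3, -1, -2
d²: 0, 0, 9, 1, 4; Σd² = 14
ρ = 1 − 6·14/(5·24) = 1 − 84/120 = 0.300

0.300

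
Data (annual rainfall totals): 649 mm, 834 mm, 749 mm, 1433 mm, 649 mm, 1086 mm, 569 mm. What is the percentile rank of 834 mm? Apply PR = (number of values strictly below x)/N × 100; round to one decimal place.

N = 7.
Strictly below 834: 4. Equal to 834: 1.
PR = 4/7 × 100 = 57.1

57.1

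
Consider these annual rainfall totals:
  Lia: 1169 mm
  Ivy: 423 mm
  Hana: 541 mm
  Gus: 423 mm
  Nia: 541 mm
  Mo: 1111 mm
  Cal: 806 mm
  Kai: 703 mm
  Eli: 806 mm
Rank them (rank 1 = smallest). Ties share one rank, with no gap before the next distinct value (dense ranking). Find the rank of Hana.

2

Sorted (ascending): 423, 423, 541, 541, 703, 806, 806, 1111, 1169
The 2 values of 423 share dense rank 1.
The 2 values of 541 share dense rank 2.
The 2 values of 806 share dense rank 4.
Remaining distinct values take the next consecutive integers.
Hana has value 541 mm → rank 2.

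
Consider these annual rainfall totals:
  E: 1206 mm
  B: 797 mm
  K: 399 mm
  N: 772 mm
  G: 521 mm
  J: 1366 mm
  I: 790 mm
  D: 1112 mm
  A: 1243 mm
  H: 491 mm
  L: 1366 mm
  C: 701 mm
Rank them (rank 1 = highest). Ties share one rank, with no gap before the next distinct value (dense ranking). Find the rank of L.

1

Sorted (descending): 1366, 1366, 1243, 1206, 1112, 797, 790, 772, 701, 521, 491, 399
The 2 values of 1366 share dense rank 1.
Remaining distinct values take the next consecutive integers.
L has value 1366 mm → rank 1.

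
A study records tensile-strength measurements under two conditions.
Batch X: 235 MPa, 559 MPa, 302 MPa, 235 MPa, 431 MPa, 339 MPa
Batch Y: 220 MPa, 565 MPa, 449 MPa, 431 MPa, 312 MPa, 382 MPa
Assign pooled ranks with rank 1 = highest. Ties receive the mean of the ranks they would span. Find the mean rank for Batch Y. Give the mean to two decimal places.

Sorted (descending): 565, 559, 449, 431, 431, 382, 339, 312, 302, 235, 235, 220
The 2 values of 431 occupy positions 4–5 → average rank (4+5)/2 = 4.5.
The 2 values of 235 occupy positions 10–11 → average rank (10+11)/2 = 10.5.
Batch Y values → pooled ranks: 220→12, 565→1, 449→3, 431→4.5, 312→8, 382→6
Mean rank = (12 + 1 + 3 + 4.5 + 8 + 6) / 6 = 5.75

5.75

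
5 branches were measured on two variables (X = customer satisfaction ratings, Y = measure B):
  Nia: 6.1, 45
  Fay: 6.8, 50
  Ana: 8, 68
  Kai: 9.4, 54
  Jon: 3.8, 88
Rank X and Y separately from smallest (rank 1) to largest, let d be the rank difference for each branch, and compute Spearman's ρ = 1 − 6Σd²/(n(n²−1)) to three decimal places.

Ranks of variable 1: 2, 3, 4, 5, 1
Ranks of variable 2: 1, 2, 4, 3, 5
d = r₁ − r₂: 1, 1, 0, 2, -4
d²: 1, 1, 0, 4, 16; Σd² = 22
ρ = 1 − 6·22/(5·24) = 1 − 132/120 = -0.100

-0.100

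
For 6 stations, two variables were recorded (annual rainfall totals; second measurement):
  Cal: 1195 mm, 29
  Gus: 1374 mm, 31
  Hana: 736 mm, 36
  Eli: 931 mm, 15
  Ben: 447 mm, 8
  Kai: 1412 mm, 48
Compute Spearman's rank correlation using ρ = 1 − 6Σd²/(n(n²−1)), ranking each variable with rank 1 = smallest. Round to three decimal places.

Ranks of variable 1: 4, 5, 2, 3, 1, 6
Ranks of variable 2: 3, 4, 5, 2, 1, 6
d = r₁ − r₂: 1, 1, -3, 1, 0, 0
d²: 1, 1, 9, 1, 0, 0; Σd² = 12
ρ = 1 − 6·12/(6·35) = 1 − 72/210 = 0.657

0.657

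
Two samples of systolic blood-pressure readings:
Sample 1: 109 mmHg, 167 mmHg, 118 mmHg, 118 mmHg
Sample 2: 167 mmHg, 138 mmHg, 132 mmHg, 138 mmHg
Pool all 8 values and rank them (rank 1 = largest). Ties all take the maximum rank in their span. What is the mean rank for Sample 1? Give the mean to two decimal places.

Sorted (descending): 167, 167, 138, 138, 132, 118, 118, 109
The 2 values of 167 occupy positions 1–2 → each gets rank 2.
The 2 values of 138 occupy positions 3–4 → each gets rank 4.
The 2 values of 118 occupy positions 6–7 → each gets rank 7.
Sample 1 values → pooled ranks: 109→8, 167→2, 118→7, 118→7
Mean rank = (8 + 2 + 7 + 7) / 4 = 6.00

6.00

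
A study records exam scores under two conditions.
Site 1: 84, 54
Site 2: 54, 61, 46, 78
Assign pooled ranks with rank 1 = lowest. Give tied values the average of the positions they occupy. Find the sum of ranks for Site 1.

Sorted (ascending): 46, 54, 54, 61, 78, 84
The 2 values of 54 occupy positions 2–3 → average rank (2+3)/2 = 2.5.
Site 1 values → pooled ranks: 84→6, 54→2.5
Rank sum = 6 + 2.5 = 8.5

8.5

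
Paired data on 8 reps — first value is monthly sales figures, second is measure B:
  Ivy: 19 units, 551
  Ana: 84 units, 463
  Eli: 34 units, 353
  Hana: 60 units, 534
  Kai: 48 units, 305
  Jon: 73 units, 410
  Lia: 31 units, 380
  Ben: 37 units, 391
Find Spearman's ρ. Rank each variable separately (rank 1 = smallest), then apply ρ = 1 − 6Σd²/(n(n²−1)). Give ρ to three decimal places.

0.095

Ranks of variable 1: 1, 8, 3, 6, 5, 7, 2, 4
Ranks of variable 2: 8, 6, 2, 7, 1, 5, 3, 4
d = r₁ − r₂: -7, 2, 1, -1, 4, 2, -1, 0
d²: 49, 4, 1, 1, 16, 4, 1, 0; Σd² = 76
ρ = 1 − 6·76/(8·63) = 1 − 456/504 = 0.095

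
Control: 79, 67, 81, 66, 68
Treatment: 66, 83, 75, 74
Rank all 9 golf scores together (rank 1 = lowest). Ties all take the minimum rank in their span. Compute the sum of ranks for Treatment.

Sorted (ascending): 66, 66, 67, 68, 74, 75, 79, 81, 83
The 2 values of 66 occupy positions 1–2 → each gets rank 1.
Treatment values → pooled ranks: 66→1, 83→9, 75→6, 74→5
Rank sum = 1 + 9 + 6 + 5 = 21

21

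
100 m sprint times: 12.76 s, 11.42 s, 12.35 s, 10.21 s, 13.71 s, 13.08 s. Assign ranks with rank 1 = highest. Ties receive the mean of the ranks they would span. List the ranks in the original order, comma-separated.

3, 5, 4, 6, 1, 2

Sorted (descending): 13.71, 13.08, 12.76, 12.35, 11.42, 10.21
No ties — each value takes its position as its rank.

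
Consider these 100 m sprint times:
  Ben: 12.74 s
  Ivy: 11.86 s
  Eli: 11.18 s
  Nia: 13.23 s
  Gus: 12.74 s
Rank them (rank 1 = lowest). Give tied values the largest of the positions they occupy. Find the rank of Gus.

4

Sorted (ascending): 11.18, 11.86, 12.74, 12.74, 13.23
The 2 values of 12.74 occupy positions 3–4 → each gets rank 4.
Gus has value 12.74 s → rank 4.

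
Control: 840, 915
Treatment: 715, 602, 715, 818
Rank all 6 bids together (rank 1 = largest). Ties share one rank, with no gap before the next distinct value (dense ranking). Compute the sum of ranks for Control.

Sorted (descending): 915, 840, 818, 715, 715, 602
The 2 values of 715 share dense rank 4.
Remaining distinct values take the next consecutive integers.
Control values → pooled ranks: 840→2, 915→1
Rank sum = 2 + 1 = 3

3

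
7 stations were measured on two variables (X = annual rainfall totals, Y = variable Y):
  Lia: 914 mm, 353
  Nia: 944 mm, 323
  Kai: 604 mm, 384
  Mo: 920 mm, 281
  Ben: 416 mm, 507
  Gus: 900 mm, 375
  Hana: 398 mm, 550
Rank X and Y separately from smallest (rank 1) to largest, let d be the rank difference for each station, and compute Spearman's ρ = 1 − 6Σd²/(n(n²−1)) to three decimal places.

-0.964

Ranks of variable 1: 5, 7, 3, 6, 2, 4, 1
Ranks of variable 2: 3, 2, 5, 1, 6, 4, 7
d = r₁ − r₂: 2, 5, -2, 5, -4, 0, -6
d²: 4, 25, 4, 25, 16, 0, 36; Σd² = 110
ρ = 1 − 6·110/(7·48) = 1 − 660/336 = -0.964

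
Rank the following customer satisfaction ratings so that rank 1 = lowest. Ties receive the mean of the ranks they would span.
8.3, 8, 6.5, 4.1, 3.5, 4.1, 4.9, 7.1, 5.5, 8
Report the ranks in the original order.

Sorted (ascending): 3.5, 4.1, 4.1, 4.9, 5.5, 6.5, 7.1, 8, 8, 8.3
The 2 values of 4.1 occupy positions 2–3 → average rank (2+3)/2 = 2.5.
The 2 values of 8 occupy positions 8–9 → average rank (8+9)/2 = 8.5.

10, 8.5, 6, 2.5, 1, 2.5, 4, 7, 5, 8.5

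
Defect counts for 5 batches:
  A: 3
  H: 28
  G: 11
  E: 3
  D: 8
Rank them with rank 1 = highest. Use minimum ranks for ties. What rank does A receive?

Sorted (descending): 28, 11, 8, 3, 3
The 2 values of 3 occupy positions 4–5 → each gets rank 4.
A has value 3 → rank 4.

4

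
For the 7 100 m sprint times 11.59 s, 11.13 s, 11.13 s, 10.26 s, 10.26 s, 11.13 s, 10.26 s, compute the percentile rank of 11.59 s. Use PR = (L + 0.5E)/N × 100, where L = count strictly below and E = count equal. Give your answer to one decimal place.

92.9

N = 7.
Strictly below 11.59: 6. Equal to 11.59: 1.
PR = (6 + 0.5·1)/7 × 100 = 92.9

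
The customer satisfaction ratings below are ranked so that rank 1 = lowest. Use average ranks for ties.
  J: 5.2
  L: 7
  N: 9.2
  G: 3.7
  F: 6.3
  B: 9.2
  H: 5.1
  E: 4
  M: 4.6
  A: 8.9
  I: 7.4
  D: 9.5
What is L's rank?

Sorted (ascending): 3.7, 4, 4.6, 5.1, 5.2, 6.3, 7, 7.4, 8.9, 9.2, 9.2, 9.5
The 2 values of 9.2 occupy positions 10–11 → average rank (10+11)/2 = 10.5.
L has value 7 → rank 7.

7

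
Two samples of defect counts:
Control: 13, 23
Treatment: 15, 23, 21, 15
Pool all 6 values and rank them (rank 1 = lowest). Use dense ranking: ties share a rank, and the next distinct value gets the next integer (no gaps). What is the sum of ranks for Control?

Sorted (ascending): 13, 15, 15, 21, 23, 23
The 2 values of 15 share dense rank 2.
The 2 values of 23 share dense rank 4.
Remaining distinct values take the next consecutive integers.
Control values → pooled ranks: 13→1, 23→4
Rank sum = 1 + 4 = 5

5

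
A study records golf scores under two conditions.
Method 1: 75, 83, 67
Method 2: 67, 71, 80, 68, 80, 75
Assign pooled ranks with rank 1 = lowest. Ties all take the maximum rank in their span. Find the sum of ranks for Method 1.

17

Sorted (ascending): 67, 67, 68, 71, 75, 75, 80, 80, 83
The 2 values of 67 occupy positions 1–2 → each gets rank 2.
The 2 values of 75 occupy positions 5–6 → each gets rank 6.
The 2 values of 80 occupy positions 7–8 → each gets rank 8.
Method 1 values → pooled ranks: 75→6, 83→9, 67→2
Rank sum = 6 + 9 + 2 = 17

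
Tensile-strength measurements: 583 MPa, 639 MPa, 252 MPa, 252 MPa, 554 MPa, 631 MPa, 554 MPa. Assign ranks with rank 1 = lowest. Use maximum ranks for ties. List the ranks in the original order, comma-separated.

Sorted (ascending): 252, 252, 554, 554, 583, 631, 639
The 2 values of 252 occupy positions 1–2 → each gets rank 2.
The 2 values of 554 occupy positions 3–4 → each gets rank 4.

5, 7, 2, 2, 4, 6, 4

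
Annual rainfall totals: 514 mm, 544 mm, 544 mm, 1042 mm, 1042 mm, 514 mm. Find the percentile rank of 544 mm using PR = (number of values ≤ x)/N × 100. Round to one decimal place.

N = 6.
Strictly below 544: 2. Equal to 544: 2.
PR = 4/6 × 100 = 66.7

66.7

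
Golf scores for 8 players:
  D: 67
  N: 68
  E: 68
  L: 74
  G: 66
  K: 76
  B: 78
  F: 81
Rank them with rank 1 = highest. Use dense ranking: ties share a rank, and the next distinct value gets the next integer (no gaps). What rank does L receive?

4

Sorted (descending): 81, 78, 76, 74, 68, 68, 67, 66
The 2 values of 68 share dense rank 5.
Remaining distinct values take the next consecutive integers.
L has value 74 → rank 4.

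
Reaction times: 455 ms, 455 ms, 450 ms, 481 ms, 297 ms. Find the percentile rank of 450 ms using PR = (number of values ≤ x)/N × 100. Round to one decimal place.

N = 5.
Strictly below 450: 1. Equal to 450: 1.
PR = 2/5 × 100 = 40.0

40.0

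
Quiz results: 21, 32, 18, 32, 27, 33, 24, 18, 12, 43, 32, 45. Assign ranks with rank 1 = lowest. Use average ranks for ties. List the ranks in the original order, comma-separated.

4, 8, 2.5, 8, 6, 10, 5, 2.5, 1, 11, 8, 12

Sorted (ascending): 12, 18, 18, 21, 24, 27, 32, 32, 32, 33, 43, 45
The 2 values of 18 occupy positions 2–3 → average rank (2+3)/2 = 2.5.
The 3 values of 32 occupy positions 7–9 → average rank 8.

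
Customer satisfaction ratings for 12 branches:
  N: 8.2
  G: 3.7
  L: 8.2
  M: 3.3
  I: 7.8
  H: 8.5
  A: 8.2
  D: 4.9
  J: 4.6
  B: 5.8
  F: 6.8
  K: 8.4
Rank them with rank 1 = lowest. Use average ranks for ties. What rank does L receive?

Sorted (ascending): 3.3, 3.7, 4.6, 4.9, 5.8, 6.8, 7.8, 8.2, 8.2, 8.2, 8.4, 8.5
The 3 values of 8.2 occupy positions 8–10 → average rank 9.
L has value 8.2 → rank 9.

9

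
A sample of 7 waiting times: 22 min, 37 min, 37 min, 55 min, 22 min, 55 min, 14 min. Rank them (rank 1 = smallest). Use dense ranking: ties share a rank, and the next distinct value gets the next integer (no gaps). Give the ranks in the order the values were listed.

Sorted (ascending): 14, 22, 22, 37, 37, 55, 55
The 2 values of 22 share dense rank 2.
The 2 values of 37 share dense rank 3.
The 2 values of 55 share dense rank 4.
Remaining distinct values take the next consecutive integers.

2, 3, 3, 4, 2, 4, 1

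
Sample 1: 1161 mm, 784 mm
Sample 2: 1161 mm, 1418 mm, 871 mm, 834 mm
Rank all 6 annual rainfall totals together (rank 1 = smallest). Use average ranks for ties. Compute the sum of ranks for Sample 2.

15.5

Sorted (ascending): 784, 834, 871, 1161, 1161, 1418
The 2 values of 1161 occupy positions 4–5 → average rank (4+5)/2 = 4.5.
Sample 2 values → pooled ranks: 1161→4.5, 1418→6, 871→3, 834→2
Rank sum = 4.5 + 6 + 3 + 2 = 15.5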